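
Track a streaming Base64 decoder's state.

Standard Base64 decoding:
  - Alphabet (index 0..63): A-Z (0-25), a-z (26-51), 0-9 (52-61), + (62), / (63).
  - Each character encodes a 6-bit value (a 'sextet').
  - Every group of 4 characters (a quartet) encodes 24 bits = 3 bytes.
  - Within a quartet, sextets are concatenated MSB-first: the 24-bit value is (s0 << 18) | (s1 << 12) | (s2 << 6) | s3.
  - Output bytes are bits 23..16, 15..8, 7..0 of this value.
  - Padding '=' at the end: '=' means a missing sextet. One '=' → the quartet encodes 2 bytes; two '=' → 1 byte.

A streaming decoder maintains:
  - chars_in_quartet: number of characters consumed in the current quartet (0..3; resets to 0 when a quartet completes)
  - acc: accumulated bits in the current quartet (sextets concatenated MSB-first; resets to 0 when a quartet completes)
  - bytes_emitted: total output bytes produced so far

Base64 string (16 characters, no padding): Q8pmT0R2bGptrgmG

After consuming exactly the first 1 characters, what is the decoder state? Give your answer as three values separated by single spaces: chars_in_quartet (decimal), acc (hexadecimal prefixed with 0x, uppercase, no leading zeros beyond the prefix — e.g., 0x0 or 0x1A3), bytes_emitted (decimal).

Answer: 1 0x10 0

Derivation:
After char 0 ('Q'=16): chars_in_quartet=1 acc=0x10 bytes_emitted=0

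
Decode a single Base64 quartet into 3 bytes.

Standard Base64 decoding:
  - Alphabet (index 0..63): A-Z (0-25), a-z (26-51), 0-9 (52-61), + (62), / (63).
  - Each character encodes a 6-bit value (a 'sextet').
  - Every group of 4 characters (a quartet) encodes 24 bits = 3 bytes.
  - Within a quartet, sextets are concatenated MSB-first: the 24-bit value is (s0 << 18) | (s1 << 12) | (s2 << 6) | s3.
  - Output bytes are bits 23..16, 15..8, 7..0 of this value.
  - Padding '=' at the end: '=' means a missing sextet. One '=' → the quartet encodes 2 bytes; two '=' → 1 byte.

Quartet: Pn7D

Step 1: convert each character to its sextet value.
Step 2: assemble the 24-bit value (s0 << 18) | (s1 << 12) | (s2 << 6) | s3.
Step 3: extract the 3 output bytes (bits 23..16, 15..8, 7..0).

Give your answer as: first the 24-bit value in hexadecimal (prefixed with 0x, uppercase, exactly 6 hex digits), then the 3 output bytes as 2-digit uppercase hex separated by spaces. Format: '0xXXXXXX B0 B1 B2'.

Answer: 0x3E7EC3 3E 7E C3

Derivation:
Sextets: P=15, n=39, 7=59, D=3
24-bit: (15<<18) | (39<<12) | (59<<6) | 3
      = 0x3C0000 | 0x027000 | 0x000EC0 | 0x000003
      = 0x3E7EC3
Bytes: (v>>16)&0xFF=3E, (v>>8)&0xFF=7E, v&0xFF=C3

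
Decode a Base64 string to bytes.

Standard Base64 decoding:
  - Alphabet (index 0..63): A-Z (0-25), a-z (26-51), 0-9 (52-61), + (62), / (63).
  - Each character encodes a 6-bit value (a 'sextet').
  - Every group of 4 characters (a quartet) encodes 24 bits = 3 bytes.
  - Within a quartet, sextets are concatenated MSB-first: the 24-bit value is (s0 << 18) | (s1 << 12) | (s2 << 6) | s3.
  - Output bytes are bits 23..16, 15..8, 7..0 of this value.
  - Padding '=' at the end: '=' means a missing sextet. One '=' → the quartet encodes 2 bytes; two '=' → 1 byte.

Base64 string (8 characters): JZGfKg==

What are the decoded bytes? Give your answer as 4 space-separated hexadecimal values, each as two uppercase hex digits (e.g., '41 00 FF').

Answer: 25 91 9F 2A

Derivation:
After char 0 ('J'=9): chars_in_quartet=1 acc=0x9 bytes_emitted=0
After char 1 ('Z'=25): chars_in_quartet=2 acc=0x259 bytes_emitted=0
After char 2 ('G'=6): chars_in_quartet=3 acc=0x9646 bytes_emitted=0
After char 3 ('f'=31): chars_in_quartet=4 acc=0x25919F -> emit 25 91 9F, reset; bytes_emitted=3
After char 4 ('K'=10): chars_in_quartet=1 acc=0xA bytes_emitted=3
After char 5 ('g'=32): chars_in_quartet=2 acc=0x2A0 bytes_emitted=3
Padding '==': partial quartet acc=0x2A0 -> emit 2A; bytes_emitted=4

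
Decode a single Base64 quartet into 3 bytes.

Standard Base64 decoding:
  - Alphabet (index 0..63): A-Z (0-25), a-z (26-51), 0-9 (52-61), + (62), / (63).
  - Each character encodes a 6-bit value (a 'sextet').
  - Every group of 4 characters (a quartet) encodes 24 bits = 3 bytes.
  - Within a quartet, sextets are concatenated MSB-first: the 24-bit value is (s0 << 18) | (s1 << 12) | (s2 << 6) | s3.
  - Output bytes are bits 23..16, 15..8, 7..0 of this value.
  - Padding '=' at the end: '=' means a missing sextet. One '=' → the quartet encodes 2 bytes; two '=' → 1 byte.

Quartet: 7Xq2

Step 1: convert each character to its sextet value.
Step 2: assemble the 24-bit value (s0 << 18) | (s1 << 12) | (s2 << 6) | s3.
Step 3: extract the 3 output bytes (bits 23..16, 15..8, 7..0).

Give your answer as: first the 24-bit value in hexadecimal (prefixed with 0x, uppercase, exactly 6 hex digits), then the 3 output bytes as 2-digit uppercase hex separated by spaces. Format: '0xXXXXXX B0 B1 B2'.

Answer: 0xED7AB6 ED 7A B6

Derivation:
Sextets: 7=59, X=23, q=42, 2=54
24-bit: (59<<18) | (23<<12) | (42<<6) | 54
      = 0xEC0000 | 0x017000 | 0x000A80 | 0x000036
      = 0xED7AB6
Bytes: (v>>16)&0xFF=ED, (v>>8)&0xFF=7A, v&0xFF=B6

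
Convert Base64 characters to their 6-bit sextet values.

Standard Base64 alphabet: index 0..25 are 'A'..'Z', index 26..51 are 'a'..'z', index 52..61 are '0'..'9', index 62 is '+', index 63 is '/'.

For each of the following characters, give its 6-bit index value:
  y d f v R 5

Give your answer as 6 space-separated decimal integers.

'y': a..z range, 26 + ord('y') − ord('a') = 50
'd': a..z range, 26 + ord('d') − ord('a') = 29
'f': a..z range, 26 + ord('f') − ord('a') = 31
'v': a..z range, 26 + ord('v') − ord('a') = 47
'R': A..Z range, ord('R') − ord('A') = 17
'5': 0..9 range, 52 + ord('5') − ord('0') = 57

Answer: 50 29 31 47 17 57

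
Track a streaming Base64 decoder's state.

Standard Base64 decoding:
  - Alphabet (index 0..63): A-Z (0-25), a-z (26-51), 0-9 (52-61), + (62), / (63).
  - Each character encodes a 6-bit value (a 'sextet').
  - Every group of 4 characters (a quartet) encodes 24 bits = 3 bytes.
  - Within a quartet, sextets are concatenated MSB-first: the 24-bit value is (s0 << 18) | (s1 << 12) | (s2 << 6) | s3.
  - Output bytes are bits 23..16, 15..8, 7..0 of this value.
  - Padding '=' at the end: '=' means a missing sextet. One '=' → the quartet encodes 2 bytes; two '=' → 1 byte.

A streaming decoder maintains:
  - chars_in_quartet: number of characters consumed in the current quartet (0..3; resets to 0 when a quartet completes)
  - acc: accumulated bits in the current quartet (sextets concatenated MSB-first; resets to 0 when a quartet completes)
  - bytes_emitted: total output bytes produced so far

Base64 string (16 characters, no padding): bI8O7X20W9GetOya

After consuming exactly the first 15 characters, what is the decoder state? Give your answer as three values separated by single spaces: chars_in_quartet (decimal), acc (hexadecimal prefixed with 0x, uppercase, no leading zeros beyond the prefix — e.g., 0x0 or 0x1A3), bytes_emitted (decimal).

Answer: 3 0x2D3B2 9

Derivation:
After char 0 ('b'=27): chars_in_quartet=1 acc=0x1B bytes_emitted=0
After char 1 ('I'=8): chars_in_quartet=2 acc=0x6C8 bytes_emitted=0
After char 2 ('8'=60): chars_in_quartet=3 acc=0x1B23C bytes_emitted=0
After char 3 ('O'=14): chars_in_quartet=4 acc=0x6C8F0E -> emit 6C 8F 0E, reset; bytes_emitted=3
After char 4 ('7'=59): chars_in_quartet=1 acc=0x3B bytes_emitted=3
After char 5 ('X'=23): chars_in_quartet=2 acc=0xED7 bytes_emitted=3
After char 6 ('2'=54): chars_in_quartet=3 acc=0x3B5F6 bytes_emitted=3
After char 7 ('0'=52): chars_in_quartet=4 acc=0xED7DB4 -> emit ED 7D B4, reset; bytes_emitted=6
After char 8 ('W'=22): chars_in_quartet=1 acc=0x16 bytes_emitted=6
After char 9 ('9'=61): chars_in_quartet=2 acc=0x5BD bytes_emitted=6
After char 10 ('G'=6): chars_in_quartet=3 acc=0x16F46 bytes_emitted=6
After char 11 ('e'=30): chars_in_quartet=4 acc=0x5BD19E -> emit 5B D1 9E, reset; bytes_emitted=9
After char 12 ('t'=45): chars_in_quartet=1 acc=0x2D bytes_emitted=9
After char 13 ('O'=14): chars_in_quartet=2 acc=0xB4E bytes_emitted=9
After char 14 ('y'=50): chars_in_quartet=3 acc=0x2D3B2 bytes_emitted=9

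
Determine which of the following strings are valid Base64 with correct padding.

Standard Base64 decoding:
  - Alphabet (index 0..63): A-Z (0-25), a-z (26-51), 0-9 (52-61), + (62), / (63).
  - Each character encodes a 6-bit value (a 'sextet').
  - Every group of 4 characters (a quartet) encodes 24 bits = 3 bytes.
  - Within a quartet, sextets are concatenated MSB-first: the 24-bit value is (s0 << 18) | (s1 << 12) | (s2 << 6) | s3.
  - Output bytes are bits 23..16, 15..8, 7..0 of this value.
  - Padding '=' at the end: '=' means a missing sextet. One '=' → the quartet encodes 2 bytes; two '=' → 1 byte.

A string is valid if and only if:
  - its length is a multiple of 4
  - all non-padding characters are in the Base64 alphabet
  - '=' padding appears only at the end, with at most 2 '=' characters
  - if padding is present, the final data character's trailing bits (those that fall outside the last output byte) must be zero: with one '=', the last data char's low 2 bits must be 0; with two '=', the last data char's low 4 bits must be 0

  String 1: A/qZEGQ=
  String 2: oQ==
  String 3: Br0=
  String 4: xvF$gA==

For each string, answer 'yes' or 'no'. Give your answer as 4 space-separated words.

Answer: yes yes yes no

Derivation:
String 1: 'A/qZEGQ=' → valid
String 2: 'oQ==' → valid
String 3: 'Br0=' → valid
String 4: 'xvF$gA==' → invalid (bad char(s): ['$'])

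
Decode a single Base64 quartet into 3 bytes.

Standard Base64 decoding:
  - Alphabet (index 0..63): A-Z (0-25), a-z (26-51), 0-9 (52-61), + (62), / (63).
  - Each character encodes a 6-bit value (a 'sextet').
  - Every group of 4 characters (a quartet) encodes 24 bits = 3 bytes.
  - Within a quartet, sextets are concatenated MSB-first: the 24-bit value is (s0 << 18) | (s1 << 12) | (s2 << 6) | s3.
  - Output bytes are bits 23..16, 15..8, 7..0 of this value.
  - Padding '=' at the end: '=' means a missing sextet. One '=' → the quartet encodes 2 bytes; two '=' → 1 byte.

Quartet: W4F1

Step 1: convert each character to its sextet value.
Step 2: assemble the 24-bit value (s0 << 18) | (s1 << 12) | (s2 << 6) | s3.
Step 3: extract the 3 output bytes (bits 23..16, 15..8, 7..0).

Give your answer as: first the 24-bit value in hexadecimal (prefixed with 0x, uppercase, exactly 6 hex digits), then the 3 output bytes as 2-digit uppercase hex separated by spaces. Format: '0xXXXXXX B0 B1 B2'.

Answer: 0x5B8175 5B 81 75

Derivation:
Sextets: W=22, 4=56, F=5, 1=53
24-bit: (22<<18) | (56<<12) | (5<<6) | 53
      = 0x580000 | 0x038000 | 0x000140 | 0x000035
      = 0x5B8175
Bytes: (v>>16)&0xFF=5B, (v>>8)&0xFF=81, v&0xFF=75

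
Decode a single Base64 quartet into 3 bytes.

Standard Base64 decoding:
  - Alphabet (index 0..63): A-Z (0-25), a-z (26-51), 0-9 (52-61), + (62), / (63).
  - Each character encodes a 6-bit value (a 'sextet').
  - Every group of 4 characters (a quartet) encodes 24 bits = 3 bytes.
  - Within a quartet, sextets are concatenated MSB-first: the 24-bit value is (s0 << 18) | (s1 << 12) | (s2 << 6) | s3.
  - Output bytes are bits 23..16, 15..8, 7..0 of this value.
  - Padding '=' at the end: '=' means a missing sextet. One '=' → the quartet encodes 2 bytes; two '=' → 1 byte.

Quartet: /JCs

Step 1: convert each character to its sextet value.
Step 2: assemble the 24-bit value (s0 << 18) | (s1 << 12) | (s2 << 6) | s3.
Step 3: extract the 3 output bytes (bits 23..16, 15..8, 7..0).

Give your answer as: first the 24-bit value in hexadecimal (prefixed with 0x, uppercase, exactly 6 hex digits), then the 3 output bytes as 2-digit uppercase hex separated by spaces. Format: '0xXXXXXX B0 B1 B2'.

Answer: 0xFC90AC FC 90 AC

Derivation:
Sextets: /=63, J=9, C=2, s=44
24-bit: (63<<18) | (9<<12) | (2<<6) | 44
      = 0xFC0000 | 0x009000 | 0x000080 | 0x00002C
      = 0xFC90AC
Bytes: (v>>16)&0xFF=FC, (v>>8)&0xFF=90, v&0xFF=AC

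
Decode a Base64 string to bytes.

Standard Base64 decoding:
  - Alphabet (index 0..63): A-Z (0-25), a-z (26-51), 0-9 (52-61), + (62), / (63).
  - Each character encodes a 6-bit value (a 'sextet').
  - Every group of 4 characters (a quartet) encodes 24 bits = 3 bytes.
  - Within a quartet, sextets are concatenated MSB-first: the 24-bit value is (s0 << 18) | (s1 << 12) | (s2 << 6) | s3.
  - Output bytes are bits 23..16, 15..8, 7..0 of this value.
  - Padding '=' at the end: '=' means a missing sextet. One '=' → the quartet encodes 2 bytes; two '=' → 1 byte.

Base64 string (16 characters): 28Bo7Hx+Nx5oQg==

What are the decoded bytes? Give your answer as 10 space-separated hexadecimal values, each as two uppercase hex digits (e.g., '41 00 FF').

After char 0 ('2'=54): chars_in_quartet=1 acc=0x36 bytes_emitted=0
After char 1 ('8'=60): chars_in_quartet=2 acc=0xDBC bytes_emitted=0
After char 2 ('B'=1): chars_in_quartet=3 acc=0x36F01 bytes_emitted=0
After char 3 ('o'=40): chars_in_quartet=4 acc=0xDBC068 -> emit DB C0 68, reset; bytes_emitted=3
After char 4 ('7'=59): chars_in_quartet=1 acc=0x3B bytes_emitted=3
After char 5 ('H'=7): chars_in_quartet=2 acc=0xEC7 bytes_emitted=3
After char 6 ('x'=49): chars_in_quartet=3 acc=0x3B1F1 bytes_emitted=3
After char 7 ('+'=62): chars_in_quartet=4 acc=0xEC7C7E -> emit EC 7C 7E, reset; bytes_emitted=6
After char 8 ('N'=13): chars_in_quartet=1 acc=0xD bytes_emitted=6
After char 9 ('x'=49): chars_in_quartet=2 acc=0x371 bytes_emitted=6
After char 10 ('5'=57): chars_in_quartet=3 acc=0xDC79 bytes_emitted=6
After char 11 ('o'=40): chars_in_quartet=4 acc=0x371E68 -> emit 37 1E 68, reset; bytes_emitted=9
After char 12 ('Q'=16): chars_in_quartet=1 acc=0x10 bytes_emitted=9
After char 13 ('g'=32): chars_in_quartet=2 acc=0x420 bytes_emitted=9
Padding '==': partial quartet acc=0x420 -> emit 42; bytes_emitted=10

Answer: DB C0 68 EC 7C 7E 37 1E 68 42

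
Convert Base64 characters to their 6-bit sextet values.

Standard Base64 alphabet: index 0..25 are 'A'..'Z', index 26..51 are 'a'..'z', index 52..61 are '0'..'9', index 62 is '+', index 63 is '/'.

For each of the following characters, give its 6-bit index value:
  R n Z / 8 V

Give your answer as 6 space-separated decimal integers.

Answer: 17 39 25 63 60 21

Derivation:
'R': A..Z range, ord('R') − ord('A') = 17
'n': a..z range, 26 + ord('n') − ord('a') = 39
'Z': A..Z range, ord('Z') − ord('A') = 25
'/': index 63
'8': 0..9 range, 52 + ord('8') − ord('0') = 60
'V': A..Z range, ord('V') − ord('A') = 21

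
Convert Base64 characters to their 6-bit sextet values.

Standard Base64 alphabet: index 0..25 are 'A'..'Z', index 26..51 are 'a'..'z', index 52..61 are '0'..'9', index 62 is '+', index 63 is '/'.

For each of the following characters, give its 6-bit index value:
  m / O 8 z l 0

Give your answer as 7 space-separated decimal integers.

'm': a..z range, 26 + ord('m') − ord('a') = 38
'/': index 63
'O': A..Z range, ord('O') − ord('A') = 14
'8': 0..9 range, 52 + ord('8') − ord('0') = 60
'z': a..z range, 26 + ord('z') − ord('a') = 51
'l': a..z range, 26 + ord('l') − ord('a') = 37
'0': 0..9 range, 52 + ord('0') − ord('0') = 52

Answer: 38 63 14 60 51 37 52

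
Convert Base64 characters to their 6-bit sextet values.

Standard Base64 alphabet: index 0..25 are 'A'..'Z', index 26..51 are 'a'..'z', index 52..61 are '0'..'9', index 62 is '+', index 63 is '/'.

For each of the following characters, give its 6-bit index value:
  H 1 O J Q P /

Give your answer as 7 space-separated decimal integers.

Answer: 7 53 14 9 16 15 63

Derivation:
'H': A..Z range, ord('H') − ord('A') = 7
'1': 0..9 range, 52 + ord('1') − ord('0') = 53
'O': A..Z range, ord('O') − ord('A') = 14
'J': A..Z range, ord('J') − ord('A') = 9
'Q': A..Z range, ord('Q') − ord('A') = 16
'P': A..Z range, ord('P') − ord('A') = 15
'/': index 63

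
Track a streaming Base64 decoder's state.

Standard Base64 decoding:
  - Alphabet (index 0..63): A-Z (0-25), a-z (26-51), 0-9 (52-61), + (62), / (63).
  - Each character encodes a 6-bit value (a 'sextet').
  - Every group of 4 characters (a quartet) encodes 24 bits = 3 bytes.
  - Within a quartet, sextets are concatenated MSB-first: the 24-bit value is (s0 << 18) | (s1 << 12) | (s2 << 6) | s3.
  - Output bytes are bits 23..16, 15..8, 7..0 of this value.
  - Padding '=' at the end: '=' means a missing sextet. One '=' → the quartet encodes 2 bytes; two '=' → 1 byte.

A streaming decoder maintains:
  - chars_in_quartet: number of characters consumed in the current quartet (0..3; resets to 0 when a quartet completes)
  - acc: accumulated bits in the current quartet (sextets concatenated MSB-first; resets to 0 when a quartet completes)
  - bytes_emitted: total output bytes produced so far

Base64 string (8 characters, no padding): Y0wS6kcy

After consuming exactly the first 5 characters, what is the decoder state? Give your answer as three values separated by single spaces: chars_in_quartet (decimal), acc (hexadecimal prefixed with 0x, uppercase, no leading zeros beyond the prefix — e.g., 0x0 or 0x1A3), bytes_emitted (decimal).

After char 0 ('Y'=24): chars_in_quartet=1 acc=0x18 bytes_emitted=0
After char 1 ('0'=52): chars_in_quartet=2 acc=0x634 bytes_emitted=0
After char 2 ('w'=48): chars_in_quartet=3 acc=0x18D30 bytes_emitted=0
After char 3 ('S'=18): chars_in_quartet=4 acc=0x634C12 -> emit 63 4C 12, reset; bytes_emitted=3
After char 4 ('6'=58): chars_in_quartet=1 acc=0x3A bytes_emitted=3

Answer: 1 0x3A 3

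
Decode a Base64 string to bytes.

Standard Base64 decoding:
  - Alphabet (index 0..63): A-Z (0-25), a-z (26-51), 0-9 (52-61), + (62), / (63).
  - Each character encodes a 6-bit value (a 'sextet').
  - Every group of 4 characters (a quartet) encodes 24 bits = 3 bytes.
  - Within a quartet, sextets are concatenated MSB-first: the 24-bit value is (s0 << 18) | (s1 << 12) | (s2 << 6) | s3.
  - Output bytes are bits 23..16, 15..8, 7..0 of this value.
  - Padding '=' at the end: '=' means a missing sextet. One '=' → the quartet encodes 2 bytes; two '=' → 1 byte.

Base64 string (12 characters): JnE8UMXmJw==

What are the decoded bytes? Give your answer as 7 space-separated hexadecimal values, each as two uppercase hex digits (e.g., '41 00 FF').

Answer: 26 71 3C 50 C5 E6 27

Derivation:
After char 0 ('J'=9): chars_in_quartet=1 acc=0x9 bytes_emitted=0
After char 1 ('n'=39): chars_in_quartet=2 acc=0x267 bytes_emitted=0
After char 2 ('E'=4): chars_in_quartet=3 acc=0x99C4 bytes_emitted=0
After char 3 ('8'=60): chars_in_quartet=4 acc=0x26713C -> emit 26 71 3C, reset; bytes_emitted=3
After char 4 ('U'=20): chars_in_quartet=1 acc=0x14 bytes_emitted=3
After char 5 ('M'=12): chars_in_quartet=2 acc=0x50C bytes_emitted=3
After char 6 ('X'=23): chars_in_quartet=3 acc=0x14317 bytes_emitted=3
After char 7 ('m'=38): chars_in_quartet=4 acc=0x50C5E6 -> emit 50 C5 E6, reset; bytes_emitted=6
After char 8 ('J'=9): chars_in_quartet=1 acc=0x9 bytes_emitted=6
After char 9 ('w'=48): chars_in_quartet=2 acc=0x270 bytes_emitted=6
Padding '==': partial quartet acc=0x270 -> emit 27; bytes_emitted=7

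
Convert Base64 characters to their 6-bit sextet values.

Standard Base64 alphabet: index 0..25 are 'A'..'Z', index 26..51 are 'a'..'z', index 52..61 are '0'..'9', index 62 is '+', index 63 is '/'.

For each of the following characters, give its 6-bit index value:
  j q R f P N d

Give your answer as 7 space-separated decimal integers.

Answer: 35 42 17 31 15 13 29

Derivation:
'j': a..z range, 26 + ord('j') − ord('a') = 35
'q': a..z range, 26 + ord('q') − ord('a') = 42
'R': A..Z range, ord('R') − ord('A') = 17
'f': a..z range, 26 + ord('f') − ord('a') = 31
'P': A..Z range, ord('P') − ord('A') = 15
'N': A..Z range, ord('N') − ord('A') = 13
'd': a..z range, 26 + ord('d') − ord('a') = 29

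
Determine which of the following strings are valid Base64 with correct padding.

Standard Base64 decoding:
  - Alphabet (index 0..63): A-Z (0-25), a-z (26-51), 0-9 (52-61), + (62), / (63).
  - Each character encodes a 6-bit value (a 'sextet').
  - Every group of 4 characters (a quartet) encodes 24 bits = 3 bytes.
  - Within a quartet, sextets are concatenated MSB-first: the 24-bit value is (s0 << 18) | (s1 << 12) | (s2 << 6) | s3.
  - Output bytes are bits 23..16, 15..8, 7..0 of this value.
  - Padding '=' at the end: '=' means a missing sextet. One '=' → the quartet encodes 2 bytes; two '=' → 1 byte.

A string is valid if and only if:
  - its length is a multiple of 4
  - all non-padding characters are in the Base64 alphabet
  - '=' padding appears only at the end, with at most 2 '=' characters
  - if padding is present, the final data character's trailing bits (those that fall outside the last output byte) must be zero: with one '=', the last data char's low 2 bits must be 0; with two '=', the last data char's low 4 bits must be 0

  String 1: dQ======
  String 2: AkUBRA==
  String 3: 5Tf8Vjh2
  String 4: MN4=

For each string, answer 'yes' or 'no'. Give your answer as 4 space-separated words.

Answer: no yes yes yes

Derivation:
String 1: 'dQ======' → invalid (6 pad chars (max 2))
String 2: 'AkUBRA==' → valid
String 3: '5Tf8Vjh2' → valid
String 4: 'MN4=' → valid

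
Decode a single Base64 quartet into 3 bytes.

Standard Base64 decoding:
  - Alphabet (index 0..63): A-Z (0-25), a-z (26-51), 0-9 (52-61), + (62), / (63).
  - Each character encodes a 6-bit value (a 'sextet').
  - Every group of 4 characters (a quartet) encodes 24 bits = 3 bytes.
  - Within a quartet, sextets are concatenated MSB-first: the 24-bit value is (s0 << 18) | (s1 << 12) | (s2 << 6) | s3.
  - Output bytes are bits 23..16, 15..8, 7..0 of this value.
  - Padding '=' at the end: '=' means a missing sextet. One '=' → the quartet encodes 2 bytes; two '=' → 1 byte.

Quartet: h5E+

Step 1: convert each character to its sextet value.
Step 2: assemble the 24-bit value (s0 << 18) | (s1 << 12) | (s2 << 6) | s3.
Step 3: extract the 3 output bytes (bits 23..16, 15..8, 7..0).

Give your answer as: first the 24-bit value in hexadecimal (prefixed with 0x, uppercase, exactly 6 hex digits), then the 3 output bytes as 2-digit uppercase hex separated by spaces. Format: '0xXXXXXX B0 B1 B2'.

Answer: 0x87913E 87 91 3E

Derivation:
Sextets: h=33, 5=57, E=4, +=62
24-bit: (33<<18) | (57<<12) | (4<<6) | 62
      = 0x840000 | 0x039000 | 0x000100 | 0x00003E
      = 0x87913E
Bytes: (v>>16)&0xFF=87, (v>>8)&0xFF=91, v&0xFF=3E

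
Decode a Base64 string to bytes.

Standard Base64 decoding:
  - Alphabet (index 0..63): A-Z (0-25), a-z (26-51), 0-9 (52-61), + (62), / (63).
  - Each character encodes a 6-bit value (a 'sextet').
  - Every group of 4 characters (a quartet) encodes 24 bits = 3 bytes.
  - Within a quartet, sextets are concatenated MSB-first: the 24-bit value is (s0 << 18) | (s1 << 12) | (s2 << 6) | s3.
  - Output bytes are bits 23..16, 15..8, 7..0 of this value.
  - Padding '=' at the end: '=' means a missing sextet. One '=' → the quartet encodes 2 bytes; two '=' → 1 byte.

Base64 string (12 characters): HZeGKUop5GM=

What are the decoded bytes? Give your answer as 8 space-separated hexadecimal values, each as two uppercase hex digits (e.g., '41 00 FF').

Answer: 1D 97 86 29 4A 29 E4 63

Derivation:
After char 0 ('H'=7): chars_in_quartet=1 acc=0x7 bytes_emitted=0
After char 1 ('Z'=25): chars_in_quartet=2 acc=0x1D9 bytes_emitted=0
After char 2 ('e'=30): chars_in_quartet=3 acc=0x765E bytes_emitted=0
After char 3 ('G'=6): chars_in_quartet=4 acc=0x1D9786 -> emit 1D 97 86, reset; bytes_emitted=3
After char 4 ('K'=10): chars_in_quartet=1 acc=0xA bytes_emitted=3
After char 5 ('U'=20): chars_in_quartet=2 acc=0x294 bytes_emitted=3
After char 6 ('o'=40): chars_in_quartet=3 acc=0xA528 bytes_emitted=3
After char 7 ('p'=41): chars_in_quartet=4 acc=0x294A29 -> emit 29 4A 29, reset; bytes_emitted=6
After char 8 ('5'=57): chars_in_quartet=1 acc=0x39 bytes_emitted=6
After char 9 ('G'=6): chars_in_quartet=2 acc=0xE46 bytes_emitted=6
After char 10 ('M'=12): chars_in_quartet=3 acc=0x3918C bytes_emitted=6
Padding '=': partial quartet acc=0x3918C -> emit E4 63; bytes_emitted=8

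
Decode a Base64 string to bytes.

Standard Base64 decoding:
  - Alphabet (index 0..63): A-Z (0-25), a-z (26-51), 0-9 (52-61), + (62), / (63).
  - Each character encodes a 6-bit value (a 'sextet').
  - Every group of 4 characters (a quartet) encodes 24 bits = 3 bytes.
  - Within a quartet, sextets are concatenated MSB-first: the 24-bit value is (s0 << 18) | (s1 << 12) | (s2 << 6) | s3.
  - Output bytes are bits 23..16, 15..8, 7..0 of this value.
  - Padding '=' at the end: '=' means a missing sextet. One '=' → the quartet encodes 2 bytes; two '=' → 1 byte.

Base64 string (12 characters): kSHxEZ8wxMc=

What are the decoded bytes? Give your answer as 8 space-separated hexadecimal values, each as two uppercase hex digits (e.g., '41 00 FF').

Answer: 91 21 F1 11 9F 30 C4 C7

Derivation:
After char 0 ('k'=36): chars_in_quartet=1 acc=0x24 bytes_emitted=0
After char 1 ('S'=18): chars_in_quartet=2 acc=0x912 bytes_emitted=0
After char 2 ('H'=7): chars_in_quartet=3 acc=0x24487 bytes_emitted=0
After char 3 ('x'=49): chars_in_quartet=4 acc=0x9121F1 -> emit 91 21 F1, reset; bytes_emitted=3
After char 4 ('E'=4): chars_in_quartet=1 acc=0x4 bytes_emitted=3
After char 5 ('Z'=25): chars_in_quartet=2 acc=0x119 bytes_emitted=3
After char 6 ('8'=60): chars_in_quartet=3 acc=0x467C bytes_emitted=3
After char 7 ('w'=48): chars_in_quartet=4 acc=0x119F30 -> emit 11 9F 30, reset; bytes_emitted=6
After char 8 ('x'=49): chars_in_quartet=1 acc=0x31 bytes_emitted=6
After char 9 ('M'=12): chars_in_quartet=2 acc=0xC4C bytes_emitted=6
After char 10 ('c'=28): chars_in_quartet=3 acc=0x3131C bytes_emitted=6
Padding '=': partial quartet acc=0x3131C -> emit C4 C7; bytes_emitted=8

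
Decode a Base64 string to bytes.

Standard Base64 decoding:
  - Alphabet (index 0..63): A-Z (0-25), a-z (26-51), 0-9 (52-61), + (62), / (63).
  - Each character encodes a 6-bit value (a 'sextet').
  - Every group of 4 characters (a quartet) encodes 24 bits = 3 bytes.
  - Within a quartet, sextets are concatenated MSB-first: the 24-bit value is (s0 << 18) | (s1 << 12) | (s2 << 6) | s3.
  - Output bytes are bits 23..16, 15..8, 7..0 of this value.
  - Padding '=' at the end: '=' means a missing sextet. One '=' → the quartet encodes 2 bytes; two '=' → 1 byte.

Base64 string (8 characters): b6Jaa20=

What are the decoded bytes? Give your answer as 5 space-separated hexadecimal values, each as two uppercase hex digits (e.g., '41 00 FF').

After char 0 ('b'=27): chars_in_quartet=1 acc=0x1B bytes_emitted=0
After char 1 ('6'=58): chars_in_quartet=2 acc=0x6FA bytes_emitted=0
After char 2 ('J'=9): chars_in_quartet=3 acc=0x1BE89 bytes_emitted=0
After char 3 ('a'=26): chars_in_quartet=4 acc=0x6FA25A -> emit 6F A2 5A, reset; bytes_emitted=3
After char 4 ('a'=26): chars_in_quartet=1 acc=0x1A bytes_emitted=3
After char 5 ('2'=54): chars_in_quartet=2 acc=0x6B6 bytes_emitted=3
After char 6 ('0'=52): chars_in_quartet=3 acc=0x1ADB4 bytes_emitted=3
Padding '=': partial quartet acc=0x1ADB4 -> emit 6B 6D; bytes_emitted=5

Answer: 6F A2 5A 6B 6D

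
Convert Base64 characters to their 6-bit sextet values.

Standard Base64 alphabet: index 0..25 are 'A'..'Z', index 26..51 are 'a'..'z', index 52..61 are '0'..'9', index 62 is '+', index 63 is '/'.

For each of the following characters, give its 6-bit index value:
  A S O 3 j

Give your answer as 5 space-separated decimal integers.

Answer: 0 18 14 55 35

Derivation:
'A': A..Z range, ord('A') − ord('A') = 0
'S': A..Z range, ord('S') − ord('A') = 18
'O': A..Z range, ord('O') − ord('A') = 14
'3': 0..9 range, 52 + ord('3') − ord('0') = 55
'j': a..z range, 26 + ord('j') − ord('a') = 35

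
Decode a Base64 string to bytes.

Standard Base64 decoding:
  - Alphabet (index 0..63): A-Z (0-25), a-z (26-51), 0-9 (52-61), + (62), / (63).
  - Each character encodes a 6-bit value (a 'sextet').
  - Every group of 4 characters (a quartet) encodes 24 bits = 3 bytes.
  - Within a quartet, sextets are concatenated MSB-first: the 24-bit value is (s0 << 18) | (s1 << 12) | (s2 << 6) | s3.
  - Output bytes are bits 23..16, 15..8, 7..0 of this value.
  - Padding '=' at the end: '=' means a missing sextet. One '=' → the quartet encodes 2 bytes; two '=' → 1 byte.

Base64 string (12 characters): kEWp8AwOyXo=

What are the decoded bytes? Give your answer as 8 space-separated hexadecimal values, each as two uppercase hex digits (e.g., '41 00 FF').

Answer: 90 45 A9 F0 0C 0E C9 7A

Derivation:
After char 0 ('k'=36): chars_in_quartet=1 acc=0x24 bytes_emitted=0
After char 1 ('E'=4): chars_in_quartet=2 acc=0x904 bytes_emitted=0
After char 2 ('W'=22): chars_in_quartet=3 acc=0x24116 bytes_emitted=0
After char 3 ('p'=41): chars_in_quartet=4 acc=0x9045A9 -> emit 90 45 A9, reset; bytes_emitted=3
After char 4 ('8'=60): chars_in_quartet=1 acc=0x3C bytes_emitted=3
After char 5 ('A'=0): chars_in_quartet=2 acc=0xF00 bytes_emitted=3
After char 6 ('w'=48): chars_in_quartet=3 acc=0x3C030 bytes_emitted=3
After char 7 ('O'=14): chars_in_quartet=4 acc=0xF00C0E -> emit F0 0C 0E, reset; bytes_emitted=6
After char 8 ('y'=50): chars_in_quartet=1 acc=0x32 bytes_emitted=6
After char 9 ('X'=23): chars_in_quartet=2 acc=0xC97 bytes_emitted=6
After char 10 ('o'=40): chars_in_quartet=3 acc=0x325E8 bytes_emitted=6
Padding '=': partial quartet acc=0x325E8 -> emit C9 7A; bytes_emitted=8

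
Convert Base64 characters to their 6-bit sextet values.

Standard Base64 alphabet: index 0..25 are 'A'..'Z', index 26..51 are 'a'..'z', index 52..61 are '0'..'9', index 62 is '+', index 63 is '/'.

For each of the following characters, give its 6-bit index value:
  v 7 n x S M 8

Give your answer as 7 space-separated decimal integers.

Answer: 47 59 39 49 18 12 60

Derivation:
'v': a..z range, 26 + ord('v') − ord('a') = 47
'7': 0..9 range, 52 + ord('7') − ord('0') = 59
'n': a..z range, 26 + ord('n') − ord('a') = 39
'x': a..z range, 26 + ord('x') − ord('a') = 49
'S': A..Z range, ord('S') − ord('A') = 18
'M': A..Z range, ord('M') − ord('A') = 12
'8': 0..9 range, 52 + ord('8') − ord('0') = 60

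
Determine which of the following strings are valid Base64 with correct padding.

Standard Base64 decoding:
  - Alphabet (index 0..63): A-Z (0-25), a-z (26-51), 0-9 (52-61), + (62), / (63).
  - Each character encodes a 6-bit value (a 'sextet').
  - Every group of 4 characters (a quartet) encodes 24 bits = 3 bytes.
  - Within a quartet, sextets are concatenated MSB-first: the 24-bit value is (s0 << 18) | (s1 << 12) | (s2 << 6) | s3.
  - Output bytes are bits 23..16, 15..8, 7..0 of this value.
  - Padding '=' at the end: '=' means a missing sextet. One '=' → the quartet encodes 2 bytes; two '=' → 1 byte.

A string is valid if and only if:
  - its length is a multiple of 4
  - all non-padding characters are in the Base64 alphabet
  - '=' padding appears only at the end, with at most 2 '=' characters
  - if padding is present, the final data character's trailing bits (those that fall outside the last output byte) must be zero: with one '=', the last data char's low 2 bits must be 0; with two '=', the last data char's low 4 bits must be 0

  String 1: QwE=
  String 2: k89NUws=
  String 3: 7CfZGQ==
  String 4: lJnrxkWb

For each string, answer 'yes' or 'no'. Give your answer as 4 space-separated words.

String 1: 'QwE=' → valid
String 2: 'k89NUws=' → valid
String 3: '7CfZGQ==' → valid
String 4: 'lJnrxkWb' → valid

Answer: yes yes yes yes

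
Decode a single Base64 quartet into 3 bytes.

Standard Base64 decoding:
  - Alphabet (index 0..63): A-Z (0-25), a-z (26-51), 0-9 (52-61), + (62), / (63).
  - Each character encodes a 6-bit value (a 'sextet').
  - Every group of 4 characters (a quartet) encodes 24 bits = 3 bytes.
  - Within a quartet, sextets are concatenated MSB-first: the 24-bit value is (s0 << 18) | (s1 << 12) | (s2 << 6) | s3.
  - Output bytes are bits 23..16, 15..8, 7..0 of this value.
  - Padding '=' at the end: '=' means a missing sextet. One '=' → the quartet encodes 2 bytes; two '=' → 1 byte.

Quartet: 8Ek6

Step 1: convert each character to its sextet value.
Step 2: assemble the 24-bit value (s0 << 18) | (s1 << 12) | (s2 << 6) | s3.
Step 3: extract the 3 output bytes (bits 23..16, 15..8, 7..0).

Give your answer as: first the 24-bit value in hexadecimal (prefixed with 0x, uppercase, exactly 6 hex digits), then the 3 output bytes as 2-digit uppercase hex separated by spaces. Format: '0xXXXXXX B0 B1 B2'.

Answer: 0xF0493A F0 49 3A

Derivation:
Sextets: 8=60, E=4, k=36, 6=58
24-bit: (60<<18) | (4<<12) | (36<<6) | 58
      = 0xF00000 | 0x004000 | 0x000900 | 0x00003A
      = 0xF0493A
Bytes: (v>>16)&0xFF=F0, (v>>8)&0xFF=49, v&0xFF=3A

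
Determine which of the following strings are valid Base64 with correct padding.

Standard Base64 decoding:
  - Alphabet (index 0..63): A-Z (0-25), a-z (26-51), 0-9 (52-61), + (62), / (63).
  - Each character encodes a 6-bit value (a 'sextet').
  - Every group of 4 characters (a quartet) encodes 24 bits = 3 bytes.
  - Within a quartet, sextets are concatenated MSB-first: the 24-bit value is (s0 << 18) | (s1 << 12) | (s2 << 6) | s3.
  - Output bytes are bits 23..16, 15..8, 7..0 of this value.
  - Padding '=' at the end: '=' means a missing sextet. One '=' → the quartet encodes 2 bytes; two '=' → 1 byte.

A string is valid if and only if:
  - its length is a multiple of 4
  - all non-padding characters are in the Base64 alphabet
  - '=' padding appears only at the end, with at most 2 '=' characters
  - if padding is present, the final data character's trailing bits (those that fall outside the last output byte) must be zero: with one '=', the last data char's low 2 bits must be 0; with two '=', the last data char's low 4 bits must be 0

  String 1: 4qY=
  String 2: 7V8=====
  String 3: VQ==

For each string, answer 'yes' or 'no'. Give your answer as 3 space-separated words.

Answer: yes no yes

Derivation:
String 1: '4qY=' → valid
String 2: '7V8=====' → invalid (5 pad chars (max 2))
String 3: 'VQ==' → valid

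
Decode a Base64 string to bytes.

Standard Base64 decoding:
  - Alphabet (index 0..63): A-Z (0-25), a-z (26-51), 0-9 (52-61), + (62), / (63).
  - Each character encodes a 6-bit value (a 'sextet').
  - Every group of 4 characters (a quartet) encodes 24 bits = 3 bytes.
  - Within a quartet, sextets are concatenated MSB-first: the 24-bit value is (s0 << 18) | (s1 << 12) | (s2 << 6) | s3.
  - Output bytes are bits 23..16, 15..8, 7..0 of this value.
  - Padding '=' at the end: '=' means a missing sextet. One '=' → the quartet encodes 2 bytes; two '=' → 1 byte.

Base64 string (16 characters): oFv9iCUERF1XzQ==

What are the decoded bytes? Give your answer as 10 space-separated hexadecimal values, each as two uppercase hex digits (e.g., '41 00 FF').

Answer: A0 5B FD 88 25 04 44 5D 57 CD

Derivation:
After char 0 ('o'=40): chars_in_quartet=1 acc=0x28 bytes_emitted=0
After char 1 ('F'=5): chars_in_quartet=2 acc=0xA05 bytes_emitted=0
After char 2 ('v'=47): chars_in_quartet=3 acc=0x2816F bytes_emitted=0
After char 3 ('9'=61): chars_in_quartet=4 acc=0xA05BFD -> emit A0 5B FD, reset; bytes_emitted=3
After char 4 ('i'=34): chars_in_quartet=1 acc=0x22 bytes_emitted=3
After char 5 ('C'=2): chars_in_quartet=2 acc=0x882 bytes_emitted=3
After char 6 ('U'=20): chars_in_quartet=3 acc=0x22094 bytes_emitted=3
After char 7 ('E'=4): chars_in_quartet=4 acc=0x882504 -> emit 88 25 04, reset; bytes_emitted=6
After char 8 ('R'=17): chars_in_quartet=1 acc=0x11 bytes_emitted=6
After char 9 ('F'=5): chars_in_quartet=2 acc=0x445 bytes_emitted=6
After char 10 ('1'=53): chars_in_quartet=3 acc=0x11175 bytes_emitted=6
After char 11 ('X'=23): chars_in_quartet=4 acc=0x445D57 -> emit 44 5D 57, reset; bytes_emitted=9
After char 12 ('z'=51): chars_in_quartet=1 acc=0x33 bytes_emitted=9
After char 13 ('Q'=16): chars_in_quartet=2 acc=0xCD0 bytes_emitted=9
Padding '==': partial quartet acc=0xCD0 -> emit CD; bytes_emitted=10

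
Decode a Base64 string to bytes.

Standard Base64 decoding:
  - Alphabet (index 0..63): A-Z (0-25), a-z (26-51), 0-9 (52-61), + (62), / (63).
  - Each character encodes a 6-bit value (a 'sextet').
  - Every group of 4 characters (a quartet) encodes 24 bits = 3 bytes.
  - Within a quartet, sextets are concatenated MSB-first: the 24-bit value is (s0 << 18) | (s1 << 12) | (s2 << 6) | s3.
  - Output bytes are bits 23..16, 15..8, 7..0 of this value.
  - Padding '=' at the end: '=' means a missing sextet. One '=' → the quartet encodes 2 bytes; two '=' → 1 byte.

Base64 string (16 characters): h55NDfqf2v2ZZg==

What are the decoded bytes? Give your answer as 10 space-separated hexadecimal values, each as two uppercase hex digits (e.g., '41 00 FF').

Answer: 87 9E 4D 0D FA 9F DA FD 99 66

Derivation:
After char 0 ('h'=33): chars_in_quartet=1 acc=0x21 bytes_emitted=0
After char 1 ('5'=57): chars_in_quartet=2 acc=0x879 bytes_emitted=0
After char 2 ('5'=57): chars_in_quartet=3 acc=0x21E79 bytes_emitted=0
After char 3 ('N'=13): chars_in_quartet=4 acc=0x879E4D -> emit 87 9E 4D, reset; bytes_emitted=3
After char 4 ('D'=3): chars_in_quartet=1 acc=0x3 bytes_emitted=3
After char 5 ('f'=31): chars_in_quartet=2 acc=0xDF bytes_emitted=3
After char 6 ('q'=42): chars_in_quartet=3 acc=0x37EA bytes_emitted=3
After char 7 ('f'=31): chars_in_quartet=4 acc=0xDFA9F -> emit 0D FA 9F, reset; bytes_emitted=6
After char 8 ('2'=54): chars_in_quartet=1 acc=0x36 bytes_emitted=6
After char 9 ('v'=47): chars_in_quartet=2 acc=0xDAF bytes_emitted=6
After char 10 ('2'=54): chars_in_quartet=3 acc=0x36BF6 bytes_emitted=6
After char 11 ('Z'=25): chars_in_quartet=4 acc=0xDAFD99 -> emit DA FD 99, reset; bytes_emitted=9
After char 12 ('Z'=25): chars_in_quartet=1 acc=0x19 bytes_emitted=9
After char 13 ('g'=32): chars_in_quartet=2 acc=0x660 bytes_emitted=9
Padding '==': partial quartet acc=0x660 -> emit 66; bytes_emitted=10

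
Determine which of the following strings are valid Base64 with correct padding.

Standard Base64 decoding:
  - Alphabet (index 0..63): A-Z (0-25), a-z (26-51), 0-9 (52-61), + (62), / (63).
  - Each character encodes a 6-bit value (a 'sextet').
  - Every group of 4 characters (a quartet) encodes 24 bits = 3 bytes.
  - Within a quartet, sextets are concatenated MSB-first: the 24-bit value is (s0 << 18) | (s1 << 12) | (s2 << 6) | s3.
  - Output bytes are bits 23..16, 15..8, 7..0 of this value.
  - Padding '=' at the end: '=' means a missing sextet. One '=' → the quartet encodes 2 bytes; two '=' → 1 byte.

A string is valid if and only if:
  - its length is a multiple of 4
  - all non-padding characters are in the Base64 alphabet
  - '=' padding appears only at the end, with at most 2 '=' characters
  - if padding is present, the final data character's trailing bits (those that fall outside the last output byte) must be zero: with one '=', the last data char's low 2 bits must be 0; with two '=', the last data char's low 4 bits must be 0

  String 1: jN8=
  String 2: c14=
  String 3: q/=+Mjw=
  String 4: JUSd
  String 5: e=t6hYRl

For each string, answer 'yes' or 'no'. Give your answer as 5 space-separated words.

Answer: yes yes no yes no

Derivation:
String 1: 'jN8=' → valid
String 2: 'c14=' → valid
String 3: 'q/=+Mjw=' → invalid (bad char(s): ['=']; '=' in middle)
String 4: 'JUSd' → valid
String 5: 'e=t6hYRl' → invalid (bad char(s): ['=']; '=' in middle)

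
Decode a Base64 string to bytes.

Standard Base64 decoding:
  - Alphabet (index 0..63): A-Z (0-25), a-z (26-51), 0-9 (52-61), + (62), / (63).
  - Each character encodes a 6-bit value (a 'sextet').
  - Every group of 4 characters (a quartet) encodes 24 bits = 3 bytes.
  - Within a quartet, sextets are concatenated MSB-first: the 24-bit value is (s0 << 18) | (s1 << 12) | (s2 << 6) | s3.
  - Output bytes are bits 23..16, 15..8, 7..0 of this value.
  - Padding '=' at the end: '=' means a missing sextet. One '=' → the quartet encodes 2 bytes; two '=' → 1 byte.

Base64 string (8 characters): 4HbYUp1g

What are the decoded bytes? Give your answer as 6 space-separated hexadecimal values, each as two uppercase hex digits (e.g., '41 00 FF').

Answer: E0 76 D8 52 9D 60

Derivation:
After char 0 ('4'=56): chars_in_quartet=1 acc=0x38 bytes_emitted=0
After char 1 ('H'=7): chars_in_quartet=2 acc=0xE07 bytes_emitted=0
After char 2 ('b'=27): chars_in_quartet=3 acc=0x381DB bytes_emitted=0
After char 3 ('Y'=24): chars_in_quartet=4 acc=0xE076D8 -> emit E0 76 D8, reset; bytes_emitted=3
After char 4 ('U'=20): chars_in_quartet=1 acc=0x14 bytes_emitted=3
After char 5 ('p'=41): chars_in_quartet=2 acc=0x529 bytes_emitted=3
After char 6 ('1'=53): chars_in_quartet=3 acc=0x14A75 bytes_emitted=3
After char 7 ('g'=32): chars_in_quartet=4 acc=0x529D60 -> emit 52 9D 60, reset; bytes_emitted=6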